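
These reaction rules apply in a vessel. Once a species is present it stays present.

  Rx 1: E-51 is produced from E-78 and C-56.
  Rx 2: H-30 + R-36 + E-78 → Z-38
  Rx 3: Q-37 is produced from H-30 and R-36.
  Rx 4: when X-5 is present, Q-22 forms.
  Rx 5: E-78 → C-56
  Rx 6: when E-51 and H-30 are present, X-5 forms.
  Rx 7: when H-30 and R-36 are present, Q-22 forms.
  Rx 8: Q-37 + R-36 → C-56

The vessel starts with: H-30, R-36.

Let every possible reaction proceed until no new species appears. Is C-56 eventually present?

Yes

H-30 and R-36 present → Q-37 forms (Rx 3).
Q-37 and R-36 present → C-56 forms (Rx 8).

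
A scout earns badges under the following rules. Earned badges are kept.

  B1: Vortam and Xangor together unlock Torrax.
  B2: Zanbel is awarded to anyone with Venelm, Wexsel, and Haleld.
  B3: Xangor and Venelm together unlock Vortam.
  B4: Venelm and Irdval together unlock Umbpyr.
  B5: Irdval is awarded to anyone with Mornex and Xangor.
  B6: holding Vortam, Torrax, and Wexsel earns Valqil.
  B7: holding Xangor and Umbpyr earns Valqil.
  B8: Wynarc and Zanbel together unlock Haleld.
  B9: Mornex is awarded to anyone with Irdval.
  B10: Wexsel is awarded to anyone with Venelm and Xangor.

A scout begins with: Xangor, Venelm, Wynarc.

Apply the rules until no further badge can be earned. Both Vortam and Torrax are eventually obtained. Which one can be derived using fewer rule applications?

Vortam

Vortam: With Xangor and Venelm, Vortam is earned (B3). [1 rule application]
Torrax: With Xangor and Venelm, Vortam is earned (B3). With Vortam and Xangor, Torrax is earned (B1). [2 rule applications]
Vortam needs fewer.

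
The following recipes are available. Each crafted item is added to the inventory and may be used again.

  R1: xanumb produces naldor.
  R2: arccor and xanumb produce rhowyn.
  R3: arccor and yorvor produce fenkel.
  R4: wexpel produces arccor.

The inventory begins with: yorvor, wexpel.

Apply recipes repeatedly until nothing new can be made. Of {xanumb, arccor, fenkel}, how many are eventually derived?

wexpel → arccor (R4).
Using R3, arccor and yorvor make fenkel.
No rule produces xanumb, and it is not given.
arccor: reached.
fenkel: reached.
Reached: arccor and fenkel — 2 of the 3.

2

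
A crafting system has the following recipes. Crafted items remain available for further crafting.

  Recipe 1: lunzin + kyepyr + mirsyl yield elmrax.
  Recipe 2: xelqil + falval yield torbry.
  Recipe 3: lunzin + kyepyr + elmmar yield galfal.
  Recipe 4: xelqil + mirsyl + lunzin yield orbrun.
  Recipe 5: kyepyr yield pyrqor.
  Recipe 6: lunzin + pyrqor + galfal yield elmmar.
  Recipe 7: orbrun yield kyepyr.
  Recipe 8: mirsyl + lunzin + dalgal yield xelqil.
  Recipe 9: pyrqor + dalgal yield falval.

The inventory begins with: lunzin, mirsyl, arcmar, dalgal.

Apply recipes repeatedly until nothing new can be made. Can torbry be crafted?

Yes

Using Recipe 8, mirsyl, lunzin, and dalgal make xelqil.
xelqil + mirsyl + lunzin → orbrun (Recipe 4).
orbrun → kyepyr (Recipe 7).
kyepyr → pyrqor (Recipe 5).
Using Recipe 9, pyrqor and dalgal make falval.
Using Recipe 2, xelqil and falval make torbry.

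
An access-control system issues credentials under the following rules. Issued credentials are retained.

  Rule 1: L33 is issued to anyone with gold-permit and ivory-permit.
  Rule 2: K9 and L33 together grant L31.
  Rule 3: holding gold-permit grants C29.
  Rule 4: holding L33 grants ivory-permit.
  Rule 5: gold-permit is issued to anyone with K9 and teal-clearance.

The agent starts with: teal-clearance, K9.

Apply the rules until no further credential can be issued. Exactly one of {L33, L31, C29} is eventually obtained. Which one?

Holding K9 and teal-clearance grants gold-permit (Rule 5).
Holding gold-permit grants C29 (Rule 3).
L31 would need K9 and L33 (Rule 2), but L33 is never granted. L33 would need gold-permit and ivory-permit (Rule 1), but ivory-permit is never granted.

C29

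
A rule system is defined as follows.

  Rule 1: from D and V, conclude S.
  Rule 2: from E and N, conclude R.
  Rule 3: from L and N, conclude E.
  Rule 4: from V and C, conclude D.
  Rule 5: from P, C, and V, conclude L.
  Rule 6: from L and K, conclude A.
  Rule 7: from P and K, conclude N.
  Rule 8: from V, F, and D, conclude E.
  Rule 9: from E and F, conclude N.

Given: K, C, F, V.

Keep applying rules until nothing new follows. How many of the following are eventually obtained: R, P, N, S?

V and C hold, so D follows (Rule 4).
From D and V, Rule 1 gives S.
V, F, and D hold, so E follows (Rule 8).
E and F hold, so N follows (Rule 9).
From E and N, Rule 2 gives R.
R: reached.
No rule produces P, and it is not given.
N: reached.
S: reached.
Reached: R, N, and S — 3 of the 4.

3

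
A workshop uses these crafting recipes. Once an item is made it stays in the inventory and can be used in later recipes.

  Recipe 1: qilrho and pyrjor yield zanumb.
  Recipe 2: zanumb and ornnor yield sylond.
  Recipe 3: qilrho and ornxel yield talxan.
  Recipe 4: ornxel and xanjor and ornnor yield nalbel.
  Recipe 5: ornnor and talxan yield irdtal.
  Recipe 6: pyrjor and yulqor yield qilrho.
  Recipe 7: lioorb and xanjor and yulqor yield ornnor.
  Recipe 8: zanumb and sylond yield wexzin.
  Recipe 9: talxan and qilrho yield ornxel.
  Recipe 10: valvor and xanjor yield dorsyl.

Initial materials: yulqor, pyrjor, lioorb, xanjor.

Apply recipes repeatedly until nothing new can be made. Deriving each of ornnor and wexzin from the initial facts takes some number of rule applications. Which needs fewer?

ornnor

ornnor: lioorb and xanjor and yulqor → ornnor (Recipe 7). [1 rule application]
wexzin: Using Recipe 7, lioorb, xanjor, and yulqor make ornnor. pyrjor and yulqor → qilrho (Recipe 6). Using Recipe 1, qilrho and pyrjor make zanumb. Using Recipe 2, zanumb and ornnor make sylond. zanumb and sylond → wexzin (Recipe 8). [5 rule applications]
ornnor needs fewer.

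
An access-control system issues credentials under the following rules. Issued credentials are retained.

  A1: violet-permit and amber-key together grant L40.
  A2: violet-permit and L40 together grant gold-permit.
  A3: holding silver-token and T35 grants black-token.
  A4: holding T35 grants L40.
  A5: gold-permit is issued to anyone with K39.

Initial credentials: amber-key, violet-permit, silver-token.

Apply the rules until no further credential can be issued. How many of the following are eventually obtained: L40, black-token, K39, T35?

1

Holding violet-permit and amber-key grants L40 (A1).
L40: reached.
black-token would need silver-token and T35 (A3), but T35 is never granted.
No rule produces K39, and it is not given.
No rule produces T35, and it is not given.
Reached: L40 — 1 of the 4.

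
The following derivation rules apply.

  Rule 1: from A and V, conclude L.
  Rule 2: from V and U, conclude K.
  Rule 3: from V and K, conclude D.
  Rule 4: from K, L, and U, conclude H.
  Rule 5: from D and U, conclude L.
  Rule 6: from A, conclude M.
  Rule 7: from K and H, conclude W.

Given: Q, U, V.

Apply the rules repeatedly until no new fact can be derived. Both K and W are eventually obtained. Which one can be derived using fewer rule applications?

K

K: From V and U, Rule 2 gives K. [1 rule application]
W: From V and U, Rule 2 gives K. V and K hold, so D follows (Rule 3). From D and U, Rule 5 gives L. K, L, and U hold, so H follows (Rule 4). From K and H, Rule 7 gives W. [5 rule applications]
K needs fewer.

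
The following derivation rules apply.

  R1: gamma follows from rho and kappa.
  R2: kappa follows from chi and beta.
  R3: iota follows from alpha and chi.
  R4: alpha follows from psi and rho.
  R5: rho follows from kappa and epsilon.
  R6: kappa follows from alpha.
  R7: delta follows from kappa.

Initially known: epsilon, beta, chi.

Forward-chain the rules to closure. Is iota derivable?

No

iota would need alpha and chi (R3), but alpha is never established.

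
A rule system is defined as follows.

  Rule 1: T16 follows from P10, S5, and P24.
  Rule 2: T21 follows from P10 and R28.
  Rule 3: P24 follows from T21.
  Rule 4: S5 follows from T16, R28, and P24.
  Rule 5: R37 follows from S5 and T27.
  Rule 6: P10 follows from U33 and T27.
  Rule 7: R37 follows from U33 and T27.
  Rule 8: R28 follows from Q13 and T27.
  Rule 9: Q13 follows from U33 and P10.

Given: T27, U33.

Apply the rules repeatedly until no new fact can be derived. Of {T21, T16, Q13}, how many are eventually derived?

From U33 and T27, Rule 6 gives P10.
U33 and P10 hold, so Q13 follows (Rule 9).
From Q13 and T27, Rule 8 gives R28.
P10 and R28 hold, so T21 follows (Rule 2).
T21: reached.
T16 would need P10, S5, and P24 (Rule 1), but S5 is never established.
Q13: reached.
Reached: T21 and Q13 — 2 of the 3.

2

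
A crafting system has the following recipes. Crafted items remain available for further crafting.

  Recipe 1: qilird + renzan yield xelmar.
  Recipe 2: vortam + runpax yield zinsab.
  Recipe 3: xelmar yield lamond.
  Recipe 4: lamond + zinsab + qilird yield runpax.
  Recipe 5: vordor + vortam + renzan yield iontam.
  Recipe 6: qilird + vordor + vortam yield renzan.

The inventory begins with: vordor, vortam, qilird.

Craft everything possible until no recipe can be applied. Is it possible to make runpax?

No

runpax would need lamond, zinsab, and qilird (Recipe 4), but zinsab is never obtained.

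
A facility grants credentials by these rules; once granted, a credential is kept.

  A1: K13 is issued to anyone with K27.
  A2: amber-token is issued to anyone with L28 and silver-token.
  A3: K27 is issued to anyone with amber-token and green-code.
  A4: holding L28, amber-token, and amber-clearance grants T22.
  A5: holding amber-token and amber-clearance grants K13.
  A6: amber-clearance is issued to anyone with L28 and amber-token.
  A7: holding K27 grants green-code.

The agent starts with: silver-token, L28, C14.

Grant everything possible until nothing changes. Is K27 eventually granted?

No

K27 would need amber-token and green-code (A3), but green-code is never granted.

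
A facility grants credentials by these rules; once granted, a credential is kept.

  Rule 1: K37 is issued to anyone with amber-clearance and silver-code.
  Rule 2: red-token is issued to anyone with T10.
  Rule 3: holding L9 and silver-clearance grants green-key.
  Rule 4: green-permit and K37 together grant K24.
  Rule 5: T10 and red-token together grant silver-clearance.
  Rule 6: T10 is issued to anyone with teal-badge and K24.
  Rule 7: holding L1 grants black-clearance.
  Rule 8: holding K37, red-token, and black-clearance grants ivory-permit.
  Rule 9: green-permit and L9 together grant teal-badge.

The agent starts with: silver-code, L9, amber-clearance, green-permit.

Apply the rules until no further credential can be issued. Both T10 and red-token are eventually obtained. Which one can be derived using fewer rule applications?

T10: Holding amber-clearance and silver-code grants K37 (Rule 1). Holding green-permit and L9 grants teal-badge (Rule 9). Holding green-permit and K37 grants K24 (Rule 4). Holding teal-badge and K24 grants T10 (Rule 6). [4 rule applications]
red-token: Holding amber-clearance and silver-code grants K37 (Rule 1). Holding green-permit and L9 grants teal-badge (Rule 9). Holding green-permit and K37 grants K24 (Rule 4). Holding teal-badge and K24 grants T10 (Rule 6). Holding T10 grants red-token (Rule 2). [5 rule applications]
T10 needs fewer.

T10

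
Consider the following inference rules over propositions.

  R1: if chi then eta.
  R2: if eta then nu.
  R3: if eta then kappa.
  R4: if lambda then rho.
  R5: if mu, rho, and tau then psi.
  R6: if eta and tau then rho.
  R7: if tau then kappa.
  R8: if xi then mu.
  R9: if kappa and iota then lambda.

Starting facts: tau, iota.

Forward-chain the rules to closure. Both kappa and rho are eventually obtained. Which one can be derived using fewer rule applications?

kappa

kappa: tau holds, so kappa follows (R7). [1 rule application]
rho: tau holds, so kappa follows (R7). From kappa and iota, R9 gives lambda. From lambda, R4 gives rho. [3 rule applications]
kappa needs fewer.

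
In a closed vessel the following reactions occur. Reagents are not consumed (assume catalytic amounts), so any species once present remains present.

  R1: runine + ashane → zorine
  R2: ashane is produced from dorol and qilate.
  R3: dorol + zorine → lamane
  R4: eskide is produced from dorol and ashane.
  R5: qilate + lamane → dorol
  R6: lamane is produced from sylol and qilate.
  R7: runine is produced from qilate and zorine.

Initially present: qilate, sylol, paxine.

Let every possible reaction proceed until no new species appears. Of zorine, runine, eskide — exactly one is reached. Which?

eskide

sylol and qilate present → lamane forms (R6).
qilate and lamane present → dorol forms (R5).
dorol and qilate present → ashane forms (R2).
dorol and ashane present → eskide forms (R4).
runine would need qilate and zorine (R7), but zorine never forms. zorine would need runine and ashane (R1), but runine never forms.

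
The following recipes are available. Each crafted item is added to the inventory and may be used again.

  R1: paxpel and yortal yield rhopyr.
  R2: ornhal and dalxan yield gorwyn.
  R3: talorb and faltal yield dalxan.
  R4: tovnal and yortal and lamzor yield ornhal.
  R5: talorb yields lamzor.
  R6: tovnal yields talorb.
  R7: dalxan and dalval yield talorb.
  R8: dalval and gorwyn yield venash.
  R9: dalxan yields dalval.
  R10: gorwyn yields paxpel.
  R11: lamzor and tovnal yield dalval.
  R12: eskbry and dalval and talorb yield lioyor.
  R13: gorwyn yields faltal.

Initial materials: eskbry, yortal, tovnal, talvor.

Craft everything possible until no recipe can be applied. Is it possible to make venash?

No

venash would need dalval and gorwyn (R8), but gorwyn is never obtained.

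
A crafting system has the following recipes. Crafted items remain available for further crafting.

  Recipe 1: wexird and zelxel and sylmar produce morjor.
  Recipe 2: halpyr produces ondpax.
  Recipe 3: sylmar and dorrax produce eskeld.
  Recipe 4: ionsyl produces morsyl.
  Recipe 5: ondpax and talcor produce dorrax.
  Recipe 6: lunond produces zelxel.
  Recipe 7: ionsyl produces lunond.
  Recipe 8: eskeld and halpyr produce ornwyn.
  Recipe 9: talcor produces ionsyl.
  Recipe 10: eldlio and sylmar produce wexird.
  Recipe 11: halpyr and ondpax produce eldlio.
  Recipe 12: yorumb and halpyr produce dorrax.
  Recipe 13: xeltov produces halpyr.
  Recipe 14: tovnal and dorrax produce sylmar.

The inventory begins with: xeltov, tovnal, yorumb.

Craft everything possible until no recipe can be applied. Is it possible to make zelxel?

No

zelxel would need lunond (Recipe 6), but lunond is never obtained.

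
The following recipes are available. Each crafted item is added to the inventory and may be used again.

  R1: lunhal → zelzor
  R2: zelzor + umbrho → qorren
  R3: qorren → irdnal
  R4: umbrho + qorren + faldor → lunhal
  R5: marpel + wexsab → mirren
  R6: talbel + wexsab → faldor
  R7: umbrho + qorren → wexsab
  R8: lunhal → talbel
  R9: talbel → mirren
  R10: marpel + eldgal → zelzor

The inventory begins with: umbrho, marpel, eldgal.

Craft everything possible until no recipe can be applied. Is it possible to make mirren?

Yes

Using R10, marpel and eldgal make zelzor.
zelzor + umbrho → qorren (R2).
Using R7, umbrho and qorren make wexsab.
Using R5, marpel and wexsab make mirren.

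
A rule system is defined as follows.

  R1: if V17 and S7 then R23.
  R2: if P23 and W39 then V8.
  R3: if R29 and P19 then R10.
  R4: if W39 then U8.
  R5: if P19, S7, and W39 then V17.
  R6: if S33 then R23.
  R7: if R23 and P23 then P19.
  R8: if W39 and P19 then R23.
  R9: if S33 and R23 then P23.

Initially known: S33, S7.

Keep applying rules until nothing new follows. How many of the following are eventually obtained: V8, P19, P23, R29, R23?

From S33, R6 gives R23.
S33 and R23 hold, so P23 follows (R9).
From R23 and P23, R7 gives P19.
V8 would need P23 and W39 (R2), but W39 is never established.
P19: reached.
P23: reached.
No rule produces R29, and it is not given.
R23: reached.
Reached: P19, P23, and R23 — 3 of the 5.

3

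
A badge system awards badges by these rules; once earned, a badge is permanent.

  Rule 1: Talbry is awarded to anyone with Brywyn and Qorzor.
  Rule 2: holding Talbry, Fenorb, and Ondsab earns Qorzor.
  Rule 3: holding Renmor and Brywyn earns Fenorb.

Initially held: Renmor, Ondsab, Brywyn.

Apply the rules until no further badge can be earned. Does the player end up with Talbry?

No

Talbry would need Brywyn and Qorzor (Rule 1), but Qorzor is never earned.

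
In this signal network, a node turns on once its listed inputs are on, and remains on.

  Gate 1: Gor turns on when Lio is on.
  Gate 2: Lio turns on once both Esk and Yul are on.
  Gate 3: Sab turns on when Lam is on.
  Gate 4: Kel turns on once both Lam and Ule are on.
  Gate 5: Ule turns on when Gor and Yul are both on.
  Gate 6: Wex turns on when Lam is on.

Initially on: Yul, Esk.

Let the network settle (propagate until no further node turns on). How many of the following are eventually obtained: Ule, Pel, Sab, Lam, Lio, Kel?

Esk and Yul are on, so Lio turns on (Gate 2).
Gate 1: Lio on → Gor on.
Gor and Yul are on, so Ule turns on (Gate 5).
Ule: reached.
No rule produces Pel, and it is not given.
Sab would need Lam (Gate 3), but Lam never turns on.
No rule produces Lam, and it is not given.
Lio: reached.
Kel would need Lam and Ule (Gate 4), but Lam never turns on.
Reached: Ule and Lio — 2 of the 6.

2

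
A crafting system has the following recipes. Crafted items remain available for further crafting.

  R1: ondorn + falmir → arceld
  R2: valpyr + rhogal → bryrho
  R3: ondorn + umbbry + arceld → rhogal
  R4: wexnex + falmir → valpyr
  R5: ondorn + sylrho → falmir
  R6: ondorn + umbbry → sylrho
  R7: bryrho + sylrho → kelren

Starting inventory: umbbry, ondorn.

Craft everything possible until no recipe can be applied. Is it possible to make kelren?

kelren would need bryrho and sylrho (R7), but bryrho is never obtained.

No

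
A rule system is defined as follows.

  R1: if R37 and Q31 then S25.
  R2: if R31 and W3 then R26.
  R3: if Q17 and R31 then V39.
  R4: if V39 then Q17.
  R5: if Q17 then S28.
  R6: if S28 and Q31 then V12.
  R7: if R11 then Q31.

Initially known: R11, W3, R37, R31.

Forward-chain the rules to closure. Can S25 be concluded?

From R11, R7 gives Q31.
From R37 and Q31, R1 gives S25.

Yes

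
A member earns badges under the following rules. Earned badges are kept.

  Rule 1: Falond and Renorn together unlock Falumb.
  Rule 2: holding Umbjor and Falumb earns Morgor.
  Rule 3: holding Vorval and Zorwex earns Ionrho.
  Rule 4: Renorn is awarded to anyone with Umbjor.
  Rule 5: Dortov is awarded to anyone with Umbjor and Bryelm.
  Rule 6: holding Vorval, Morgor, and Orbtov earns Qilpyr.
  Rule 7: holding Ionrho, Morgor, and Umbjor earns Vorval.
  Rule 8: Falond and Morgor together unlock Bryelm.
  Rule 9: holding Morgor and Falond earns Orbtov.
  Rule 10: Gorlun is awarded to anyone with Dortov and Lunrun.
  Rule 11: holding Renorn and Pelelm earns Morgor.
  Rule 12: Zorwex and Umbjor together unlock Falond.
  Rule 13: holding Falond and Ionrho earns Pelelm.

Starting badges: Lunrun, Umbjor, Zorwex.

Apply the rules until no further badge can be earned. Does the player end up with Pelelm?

Pelelm would need Falond and Ionrho (Rule 13), but Ionrho is never earned.

No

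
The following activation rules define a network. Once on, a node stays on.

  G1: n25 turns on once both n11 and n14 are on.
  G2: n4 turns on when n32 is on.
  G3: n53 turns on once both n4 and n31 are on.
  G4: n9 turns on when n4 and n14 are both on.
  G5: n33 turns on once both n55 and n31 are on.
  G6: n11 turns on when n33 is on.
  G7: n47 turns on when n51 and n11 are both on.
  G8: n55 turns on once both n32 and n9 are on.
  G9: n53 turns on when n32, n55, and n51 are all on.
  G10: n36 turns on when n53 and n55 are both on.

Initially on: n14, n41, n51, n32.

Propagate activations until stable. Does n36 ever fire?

G2: n32 on → n4 on.
G4: n4 and n14 on → n9 on.
n32 and n9 are on, so n55 turns on (G8).
G9: n32, n55, and n51 on → n53 on.
G10: n53 and n55 on → n36 on.

Yes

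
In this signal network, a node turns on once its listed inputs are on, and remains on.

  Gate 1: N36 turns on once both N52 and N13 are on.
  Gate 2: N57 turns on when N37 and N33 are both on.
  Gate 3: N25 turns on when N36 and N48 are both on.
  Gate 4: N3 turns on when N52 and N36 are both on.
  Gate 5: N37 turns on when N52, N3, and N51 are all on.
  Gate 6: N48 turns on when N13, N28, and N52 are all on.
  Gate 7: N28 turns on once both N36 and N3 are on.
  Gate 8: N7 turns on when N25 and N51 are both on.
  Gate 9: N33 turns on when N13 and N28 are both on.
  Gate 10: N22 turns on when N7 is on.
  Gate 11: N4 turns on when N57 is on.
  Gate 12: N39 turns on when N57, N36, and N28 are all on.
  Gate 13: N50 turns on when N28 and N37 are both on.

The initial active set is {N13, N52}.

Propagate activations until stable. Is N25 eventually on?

Gate 1: N52 and N13 on → N36 on.
N52 and N36 are on, so N3 turns on (Gate 4).
N36 and N3 are on, so N28 turns on (Gate 7).
Gate 6: N13, N28, and N52 on → N48 on.
Gate 3: N36 and N48 on → N25 on.

Yes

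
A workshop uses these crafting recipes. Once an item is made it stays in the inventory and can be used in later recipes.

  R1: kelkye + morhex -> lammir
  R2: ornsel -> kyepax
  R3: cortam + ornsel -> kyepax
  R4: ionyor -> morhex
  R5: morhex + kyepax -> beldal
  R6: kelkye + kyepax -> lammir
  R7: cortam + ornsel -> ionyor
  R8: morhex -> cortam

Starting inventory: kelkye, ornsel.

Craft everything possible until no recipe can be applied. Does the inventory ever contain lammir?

Yes

ornsel -> kyepax (R2).
kelkye + kyepax -> lammir (R6).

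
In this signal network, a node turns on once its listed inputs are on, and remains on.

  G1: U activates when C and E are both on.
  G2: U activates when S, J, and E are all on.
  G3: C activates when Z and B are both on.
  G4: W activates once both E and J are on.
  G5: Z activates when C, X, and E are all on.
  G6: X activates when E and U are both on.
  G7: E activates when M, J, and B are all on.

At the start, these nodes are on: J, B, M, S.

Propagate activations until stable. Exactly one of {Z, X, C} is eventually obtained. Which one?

G7: M, J, and B on → E on.
S, J, and E are on, so U activates (G2).
E and U are on, so X activates (G6).
Z would need C, X, and E (G5), but C never turns on. C would need Z and B (G3), but Z never turns on.

X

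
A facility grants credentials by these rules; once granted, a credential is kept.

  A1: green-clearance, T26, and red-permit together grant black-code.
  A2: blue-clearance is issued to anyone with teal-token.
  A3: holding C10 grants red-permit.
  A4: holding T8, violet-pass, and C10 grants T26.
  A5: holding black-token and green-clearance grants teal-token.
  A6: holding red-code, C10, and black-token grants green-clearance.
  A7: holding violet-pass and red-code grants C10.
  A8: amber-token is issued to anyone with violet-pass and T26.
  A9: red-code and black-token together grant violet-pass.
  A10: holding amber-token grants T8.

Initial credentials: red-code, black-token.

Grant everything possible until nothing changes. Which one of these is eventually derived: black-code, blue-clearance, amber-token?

Holding red-code and black-token grants violet-pass (A9).
Holding violet-pass and red-code grants C10 (A7).
Holding red-code, C10, and black-token grants green-clearance (A6).
Holding black-token and green-clearance grants teal-token (A5).
Holding teal-token grants blue-clearance (A2).
black-code would need green-clearance, T26, and red-permit (A1), but T26 is never granted. amber-token would need violet-pass and T26 (A8), but T26 is never granted.

blue-clearance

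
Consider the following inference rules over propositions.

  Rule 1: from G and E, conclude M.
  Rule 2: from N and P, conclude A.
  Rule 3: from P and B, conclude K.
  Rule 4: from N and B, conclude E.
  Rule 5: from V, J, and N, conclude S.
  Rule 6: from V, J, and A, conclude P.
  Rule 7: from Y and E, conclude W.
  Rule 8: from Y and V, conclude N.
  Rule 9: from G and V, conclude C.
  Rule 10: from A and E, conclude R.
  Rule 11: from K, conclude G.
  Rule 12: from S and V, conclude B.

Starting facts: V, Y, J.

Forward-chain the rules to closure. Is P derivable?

No

P would need V, J, and A (Rule 6), but A is never established.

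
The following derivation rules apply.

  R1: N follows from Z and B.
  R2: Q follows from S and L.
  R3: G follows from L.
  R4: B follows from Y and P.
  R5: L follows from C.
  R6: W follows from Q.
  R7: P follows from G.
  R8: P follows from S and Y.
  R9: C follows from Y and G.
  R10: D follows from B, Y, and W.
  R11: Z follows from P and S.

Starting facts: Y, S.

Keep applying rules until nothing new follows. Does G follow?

G would need L (R3), but L is never established.

No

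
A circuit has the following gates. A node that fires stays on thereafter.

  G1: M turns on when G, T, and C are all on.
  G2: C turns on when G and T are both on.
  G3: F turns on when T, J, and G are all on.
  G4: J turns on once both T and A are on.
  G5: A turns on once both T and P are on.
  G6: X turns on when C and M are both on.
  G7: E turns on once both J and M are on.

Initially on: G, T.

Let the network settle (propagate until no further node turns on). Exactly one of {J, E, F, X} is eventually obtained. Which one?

X

G and T are on, so C turns on (G2).
G1: G, T, and C on → M on.
G6: C and M on → X on.
E would need J and M (G7), but J never turns on. F would need T, J, and G (G3), but J never turns on. J would need T and A (G4), but A never turns on.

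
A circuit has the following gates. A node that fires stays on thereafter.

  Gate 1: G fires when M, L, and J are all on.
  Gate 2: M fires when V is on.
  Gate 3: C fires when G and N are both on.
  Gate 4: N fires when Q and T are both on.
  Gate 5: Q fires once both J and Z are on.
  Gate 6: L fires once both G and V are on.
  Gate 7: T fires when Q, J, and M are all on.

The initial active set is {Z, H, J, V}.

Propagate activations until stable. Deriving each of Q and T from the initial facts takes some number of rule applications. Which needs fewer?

Q

Q: J and Z are on, so Q fires (Gate 5). [1 rule application]
T: Gate 5: J and Z on → Q on. Gate 2: V on → M on. Q, J, and M are on, so T fires (Gate 7). [3 rule applications]
Q needs fewer.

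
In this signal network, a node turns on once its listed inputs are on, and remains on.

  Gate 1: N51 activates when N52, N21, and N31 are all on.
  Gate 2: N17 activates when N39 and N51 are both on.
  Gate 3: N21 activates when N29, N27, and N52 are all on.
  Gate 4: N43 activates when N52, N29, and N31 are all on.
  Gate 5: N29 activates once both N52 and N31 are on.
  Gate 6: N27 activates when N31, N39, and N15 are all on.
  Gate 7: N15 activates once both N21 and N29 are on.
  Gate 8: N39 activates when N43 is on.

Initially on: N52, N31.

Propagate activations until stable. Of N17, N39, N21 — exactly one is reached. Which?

Gate 5: N52 and N31 on → N29 on.
Gate 4: N52, N29, and N31 on → N43 on.
Gate 8: N43 on → N39 on.
N17 would need N39 and N51 (Gate 2), but N51 never turns on. N21 would need N29, N27, and N52 (Gate 3), but N27 never turns on.

N39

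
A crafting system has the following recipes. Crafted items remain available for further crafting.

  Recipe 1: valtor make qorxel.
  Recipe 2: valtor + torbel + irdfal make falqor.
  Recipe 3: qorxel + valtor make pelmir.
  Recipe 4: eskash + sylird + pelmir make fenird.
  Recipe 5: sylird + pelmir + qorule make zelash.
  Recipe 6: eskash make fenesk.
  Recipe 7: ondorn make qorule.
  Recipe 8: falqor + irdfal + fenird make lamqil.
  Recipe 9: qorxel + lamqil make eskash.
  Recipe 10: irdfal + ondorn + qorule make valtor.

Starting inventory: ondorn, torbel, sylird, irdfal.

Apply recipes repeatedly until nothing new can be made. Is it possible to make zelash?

Using Recipe 7, ondorn makes qorule.
Using Recipe 10, irdfal, ondorn, and qorule make valtor.
Using Recipe 1, valtor makes qorxel.
Using Recipe 3, qorxel and valtor make pelmir.
sylird + pelmir + qorule → zelash (Recipe 5).

Yes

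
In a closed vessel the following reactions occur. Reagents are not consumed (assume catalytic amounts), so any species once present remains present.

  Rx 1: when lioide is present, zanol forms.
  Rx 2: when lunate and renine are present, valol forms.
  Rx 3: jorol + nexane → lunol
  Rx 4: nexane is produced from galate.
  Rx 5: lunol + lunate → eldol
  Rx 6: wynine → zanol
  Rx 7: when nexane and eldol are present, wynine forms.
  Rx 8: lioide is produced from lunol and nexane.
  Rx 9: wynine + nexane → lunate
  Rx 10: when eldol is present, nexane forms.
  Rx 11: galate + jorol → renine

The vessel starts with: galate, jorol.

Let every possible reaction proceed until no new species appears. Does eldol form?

eldol would need lunol and lunate (Rx 5), but lunate never forms.

No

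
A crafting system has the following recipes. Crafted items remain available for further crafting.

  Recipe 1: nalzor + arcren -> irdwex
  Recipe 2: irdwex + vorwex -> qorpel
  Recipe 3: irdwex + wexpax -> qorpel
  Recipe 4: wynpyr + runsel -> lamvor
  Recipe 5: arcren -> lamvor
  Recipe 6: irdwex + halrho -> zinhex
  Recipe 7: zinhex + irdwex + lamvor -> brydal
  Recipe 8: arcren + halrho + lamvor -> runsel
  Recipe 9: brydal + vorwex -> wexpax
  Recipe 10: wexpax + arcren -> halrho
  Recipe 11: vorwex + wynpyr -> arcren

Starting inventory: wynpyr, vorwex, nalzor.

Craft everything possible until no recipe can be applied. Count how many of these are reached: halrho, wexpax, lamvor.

Using Recipe 11, vorwex and wynpyr make arcren.
arcren -> lamvor (Recipe 5).
halrho would need wexpax and arcren (Recipe 10), but wexpax is never obtained.
wexpax would need brydal and vorwex (Recipe 9), but brydal is never obtained.
lamvor: reached.
Reached: lamvor — 1 of the 3.

1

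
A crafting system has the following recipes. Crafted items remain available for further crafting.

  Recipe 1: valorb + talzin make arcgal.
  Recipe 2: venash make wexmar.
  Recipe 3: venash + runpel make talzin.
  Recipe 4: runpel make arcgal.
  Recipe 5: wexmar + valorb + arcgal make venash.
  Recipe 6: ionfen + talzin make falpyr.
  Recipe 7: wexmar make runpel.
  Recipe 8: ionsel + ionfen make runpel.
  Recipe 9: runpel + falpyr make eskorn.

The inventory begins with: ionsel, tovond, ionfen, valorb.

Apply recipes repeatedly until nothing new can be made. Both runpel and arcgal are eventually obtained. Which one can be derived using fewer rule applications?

runpel

runpel: ionsel + ionfen → runpel (Recipe 8). [1 rule application]
arcgal: ionsel + ionfen → runpel (Recipe 8). runpel → arcgal (Recipe 4). [2 rule applications]
runpel needs fewer.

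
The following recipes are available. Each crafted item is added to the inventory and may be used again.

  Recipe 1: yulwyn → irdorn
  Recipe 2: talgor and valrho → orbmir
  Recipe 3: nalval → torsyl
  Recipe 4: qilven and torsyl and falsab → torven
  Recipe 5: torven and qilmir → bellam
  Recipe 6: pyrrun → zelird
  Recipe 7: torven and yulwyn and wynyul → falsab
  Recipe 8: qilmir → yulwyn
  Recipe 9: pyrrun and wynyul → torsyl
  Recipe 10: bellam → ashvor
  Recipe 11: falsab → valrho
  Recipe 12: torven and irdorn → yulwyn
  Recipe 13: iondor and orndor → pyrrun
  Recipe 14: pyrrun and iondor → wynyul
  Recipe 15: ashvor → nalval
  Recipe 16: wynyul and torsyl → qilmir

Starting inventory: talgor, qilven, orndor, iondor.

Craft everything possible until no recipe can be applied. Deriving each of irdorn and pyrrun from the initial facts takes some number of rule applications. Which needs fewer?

pyrrun

pyrrun: iondor and orndor → pyrrun (Recipe 13). [1 rule application]
irdorn: iondor and orndor → pyrrun (Recipe 13). Using Recipe 14, pyrrun and iondor make wynyul. Using Recipe 9, pyrrun and wynyul make torsyl. wynyul and torsyl → qilmir (Recipe 16). Using Recipe 8, qilmir makes yulwyn. yulwyn → irdorn (Recipe 1). [6 rule applications]
pyrrun needs fewer.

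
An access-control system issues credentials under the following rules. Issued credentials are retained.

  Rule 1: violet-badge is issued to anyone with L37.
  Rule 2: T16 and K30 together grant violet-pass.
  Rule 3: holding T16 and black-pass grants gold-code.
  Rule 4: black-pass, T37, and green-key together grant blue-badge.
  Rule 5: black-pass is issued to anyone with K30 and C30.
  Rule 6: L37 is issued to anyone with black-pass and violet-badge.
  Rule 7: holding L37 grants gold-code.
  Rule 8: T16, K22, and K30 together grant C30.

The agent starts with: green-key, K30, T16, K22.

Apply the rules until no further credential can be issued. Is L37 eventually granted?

L37 would need black-pass and violet-badge (Rule 6), but violet-badge is never granted.

No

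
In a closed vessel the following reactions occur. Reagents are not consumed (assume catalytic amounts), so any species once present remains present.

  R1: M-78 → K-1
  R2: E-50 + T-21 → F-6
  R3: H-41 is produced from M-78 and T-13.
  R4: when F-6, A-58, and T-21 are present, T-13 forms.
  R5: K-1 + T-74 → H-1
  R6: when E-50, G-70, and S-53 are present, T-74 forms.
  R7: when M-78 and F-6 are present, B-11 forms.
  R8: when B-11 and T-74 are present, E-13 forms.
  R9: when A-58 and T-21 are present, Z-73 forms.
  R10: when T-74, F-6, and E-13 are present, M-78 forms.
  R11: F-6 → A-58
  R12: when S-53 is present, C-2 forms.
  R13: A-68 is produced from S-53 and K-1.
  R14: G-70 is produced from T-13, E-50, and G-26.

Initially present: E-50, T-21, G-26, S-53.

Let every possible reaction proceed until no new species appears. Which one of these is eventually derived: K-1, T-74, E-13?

T-74

E-50 and T-21 present → F-6 forms (R2).
F-6 present → A-58 forms (R11).
F-6, A-58, and T-21 present → T-13 forms (R4).
T-13, E-50, and G-26 present → G-70 forms (R14).
E-50, G-70, and S-53 present → T-74 forms (R6).
E-13 would need B-11 and T-74 (R8), but B-11 never forms. K-1 would need M-78 (R1), but M-78 never forms.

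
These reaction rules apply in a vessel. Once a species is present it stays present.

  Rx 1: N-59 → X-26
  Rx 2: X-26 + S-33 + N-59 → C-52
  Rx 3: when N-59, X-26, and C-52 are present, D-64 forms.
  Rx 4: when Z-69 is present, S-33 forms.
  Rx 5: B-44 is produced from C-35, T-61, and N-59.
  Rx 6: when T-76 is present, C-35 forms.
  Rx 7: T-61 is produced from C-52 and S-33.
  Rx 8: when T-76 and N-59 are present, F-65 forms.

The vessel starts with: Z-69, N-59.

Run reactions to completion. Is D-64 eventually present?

N-59 present → X-26 forms (Rx 1).
Z-69 present → S-33 forms (Rx 4).
X-26, S-33, and N-59 present → C-52 forms (Rx 2).
N-59, X-26, and C-52 present → D-64 forms (Rx 3).

Yes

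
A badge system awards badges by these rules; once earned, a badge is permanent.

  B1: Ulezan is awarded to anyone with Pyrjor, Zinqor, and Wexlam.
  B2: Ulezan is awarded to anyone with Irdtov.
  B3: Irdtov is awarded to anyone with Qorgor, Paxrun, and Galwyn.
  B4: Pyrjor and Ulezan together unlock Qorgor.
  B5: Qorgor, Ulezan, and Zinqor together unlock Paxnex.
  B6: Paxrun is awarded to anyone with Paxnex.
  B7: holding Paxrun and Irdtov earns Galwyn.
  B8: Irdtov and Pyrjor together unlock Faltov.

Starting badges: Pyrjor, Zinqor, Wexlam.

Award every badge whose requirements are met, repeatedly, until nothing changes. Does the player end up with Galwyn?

No

Galwyn would need Paxrun and Irdtov (B7), but Irdtov is never earned.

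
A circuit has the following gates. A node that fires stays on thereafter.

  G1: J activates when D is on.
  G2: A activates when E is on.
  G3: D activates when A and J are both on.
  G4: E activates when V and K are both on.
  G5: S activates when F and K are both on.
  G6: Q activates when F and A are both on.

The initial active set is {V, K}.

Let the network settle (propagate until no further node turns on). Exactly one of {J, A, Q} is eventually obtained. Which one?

A

G4: V and K on → E on.
G2: E on → A on.
Q would need F and A (G6), but F never turns on. J would need D (G1), but D never turns on.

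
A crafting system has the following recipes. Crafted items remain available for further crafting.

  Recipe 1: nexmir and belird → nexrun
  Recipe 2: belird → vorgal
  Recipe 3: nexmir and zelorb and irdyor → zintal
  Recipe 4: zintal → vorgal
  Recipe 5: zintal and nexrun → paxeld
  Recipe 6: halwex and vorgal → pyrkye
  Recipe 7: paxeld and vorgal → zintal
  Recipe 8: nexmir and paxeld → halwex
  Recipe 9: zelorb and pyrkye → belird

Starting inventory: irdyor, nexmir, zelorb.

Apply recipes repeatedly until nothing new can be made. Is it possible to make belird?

belird would need zelorb and pyrkye (Recipe 9), but pyrkye is never obtained.

No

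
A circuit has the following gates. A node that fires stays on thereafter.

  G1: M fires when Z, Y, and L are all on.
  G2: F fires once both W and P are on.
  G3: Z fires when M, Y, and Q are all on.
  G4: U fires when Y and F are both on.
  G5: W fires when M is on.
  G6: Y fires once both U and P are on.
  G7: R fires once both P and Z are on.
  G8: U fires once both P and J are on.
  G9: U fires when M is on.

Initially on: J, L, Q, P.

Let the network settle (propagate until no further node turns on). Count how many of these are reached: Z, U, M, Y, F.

P and J are on, so U fires (G8).
G6: U and P on → Y on.
Z would need M, Y, and Q (G3), but M never turns on.
U: reached.
M would need Z, Y, and L (G1), but Z never turns on.
Y: reached.
F would need W and P (G2), but W never turns on.
Reached: U and Y — 2 of the 5.

2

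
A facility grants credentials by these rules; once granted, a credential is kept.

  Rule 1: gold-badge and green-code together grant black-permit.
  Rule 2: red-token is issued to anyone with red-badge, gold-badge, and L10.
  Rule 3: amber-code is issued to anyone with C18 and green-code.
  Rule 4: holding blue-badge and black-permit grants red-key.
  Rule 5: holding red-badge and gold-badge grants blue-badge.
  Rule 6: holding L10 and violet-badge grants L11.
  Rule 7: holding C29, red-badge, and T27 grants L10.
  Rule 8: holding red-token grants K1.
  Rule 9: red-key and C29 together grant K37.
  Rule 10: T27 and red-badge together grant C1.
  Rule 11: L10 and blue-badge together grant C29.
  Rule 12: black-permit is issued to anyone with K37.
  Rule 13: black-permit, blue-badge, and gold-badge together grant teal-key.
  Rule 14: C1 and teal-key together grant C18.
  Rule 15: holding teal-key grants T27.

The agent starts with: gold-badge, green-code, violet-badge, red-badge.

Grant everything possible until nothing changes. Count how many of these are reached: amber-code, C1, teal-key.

3

Holding red-badge and gold-badge grants blue-badge (Rule 5).
Holding gold-badge and green-code grants black-permit (Rule 1).
Holding black-permit, blue-badge, and gold-badge grants teal-key (Rule 13).
Holding teal-key grants T27 (Rule 15).
Holding T27 and red-badge grants C1 (Rule 10).
Holding C1 and teal-key grants C18 (Rule 14).
Holding C18 and green-code grants amber-code (Rule 3).
amber-code: reached.
C1: reached.
teal-key: reached.
All 3 are reached.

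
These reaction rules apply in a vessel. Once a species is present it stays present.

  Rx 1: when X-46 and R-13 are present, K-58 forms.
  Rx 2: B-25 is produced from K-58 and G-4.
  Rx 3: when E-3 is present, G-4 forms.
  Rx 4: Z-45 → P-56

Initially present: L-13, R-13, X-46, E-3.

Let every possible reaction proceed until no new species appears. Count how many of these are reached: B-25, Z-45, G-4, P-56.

E-3 present → G-4 forms (Rx 3).
X-46 and R-13 present → K-58 forms (Rx 1).
K-58 and G-4 present → B-25 forms (Rx 2).
B-25: reached.
No rule produces Z-45, and it is not given.
G-4: reached.
P-56 would need Z-45 (Rx 4), but Z-45 never forms.
Reached: B-25 and G-4 — 2 of the 4.

2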